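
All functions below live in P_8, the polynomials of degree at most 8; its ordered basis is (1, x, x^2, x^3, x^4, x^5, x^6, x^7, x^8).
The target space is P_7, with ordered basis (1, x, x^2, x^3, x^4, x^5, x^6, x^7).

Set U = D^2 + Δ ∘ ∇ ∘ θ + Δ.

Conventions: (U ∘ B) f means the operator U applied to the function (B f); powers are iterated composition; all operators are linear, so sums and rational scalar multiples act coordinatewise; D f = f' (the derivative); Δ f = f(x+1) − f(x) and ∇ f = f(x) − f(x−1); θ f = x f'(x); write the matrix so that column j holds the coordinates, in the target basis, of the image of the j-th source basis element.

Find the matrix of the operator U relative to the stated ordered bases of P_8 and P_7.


image of 1: 0
image of x: 1
image of x^2: 2x + 7
image of x^3: 3x^2 + 27x + 1
image of x^4: 4x^3 + 66x^2 + 4x + 9
image of x^5: 5x^4 + 130x^3 + 10x^2 + 55x + 1
image of x^6: 6x^5 + 225x^4 + 20x^3 + 195x^2 + 6x + 13
image of x^7: 7x^6 + 357x^5 + 35x^4 + 525x^3 + 21x^2 + 105x + 1
image of x^8: 8x^7 + 532x^6 + 56x^5 + 1190x^4 + 56x^3 + 476x^2 + 8x + 17
each image's coordinates form column j of the matrix

the matrix is [[0, 1, 7, 1, 9, 1, 13, 1, 17]; [0, 0, 2, 27, 4, 55, 6, 105, 8]; [0, 0, 0, 3, 66, 10, 195, 21, 476]; [0, 0, 0, 0, 4, 130, 20, 525, 56]; [0, 0, 0, 0, 0, 5, 225, 35, 1190]; [0, 0, 0, 0, 0, 0, 6, 357, 56]; [0, 0, 0, 0, 0, 0, 0, 7, 532]; [0, 0, 0, 0, 0, 0, 0, 0, 8]] (rows listed top to bottom)


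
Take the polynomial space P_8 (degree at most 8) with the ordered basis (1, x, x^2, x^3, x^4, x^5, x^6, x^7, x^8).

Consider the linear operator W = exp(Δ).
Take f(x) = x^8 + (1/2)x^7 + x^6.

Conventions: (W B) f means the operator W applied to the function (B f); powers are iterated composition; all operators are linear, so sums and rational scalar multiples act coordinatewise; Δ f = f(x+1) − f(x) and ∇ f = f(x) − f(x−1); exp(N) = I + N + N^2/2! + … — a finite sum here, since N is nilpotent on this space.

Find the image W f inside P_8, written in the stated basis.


order-1 term: 8x^7 + (63/2)x^6 + (145/2)x^5 + (205/2)x^4 + (187/2)x^3 + (107/2)x^2 + (35/2)x + 5/2
order-2 term: 28x^6 + (357/2)x^5 + (1115/2)x^4 + (2045/2)x^3 + (2261/2)x^2 + (1405/2)x + 379/2
order-3 term: 56x^5 + (875/2)x^4 + 1525x^3 + (5745/2)x^2 + 2873x + 2413/2
order-4 term: 70x^4 + (1155/2)x^3 + 1940x^2 + (6175/2)x + 1941
order-5 term: 56x^3 + (861/2)x^2 + (2357/2)x + 1135
order-6 term: 28x^2 + (343/2)x + 555/2
order-7 term: 8x + 57/2
order-8 term: 1
the series for exp(Δ) f terminates at order 8
exp(Δ) f = x^8 + (17/2)x^7 + (121/2)x^6 + 307x^5 + (2335/2)x^4 + (6549/2)x^3 + 6455x^2 + (16077/2)x + 9563/2

the image equals g(x) = x^8 + (17/2)x^7 + (121/2)x^6 + 307x^5 + (2335/2)x^4 + (6549/2)x^3 + 6455x^2 + (16077/2)x + 9563/2


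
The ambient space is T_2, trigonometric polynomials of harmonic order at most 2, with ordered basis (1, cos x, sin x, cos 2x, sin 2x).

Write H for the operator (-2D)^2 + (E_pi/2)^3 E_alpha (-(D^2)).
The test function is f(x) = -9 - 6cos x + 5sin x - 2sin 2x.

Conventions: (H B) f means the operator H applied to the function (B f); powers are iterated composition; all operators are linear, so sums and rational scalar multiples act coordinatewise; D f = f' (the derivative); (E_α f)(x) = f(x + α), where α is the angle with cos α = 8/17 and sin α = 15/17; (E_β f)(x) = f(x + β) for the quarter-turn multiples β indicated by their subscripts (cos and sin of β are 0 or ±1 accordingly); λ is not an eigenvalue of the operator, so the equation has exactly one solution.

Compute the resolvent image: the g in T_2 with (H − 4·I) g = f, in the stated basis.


the image equals g(x) = 9/4 + (766/865)cos x - (557/865)sin x - (5/246)cos 2x + (107/984)sin 2x

write g with unknown coordinates in the stated basis and equate coefficients in (H − 4·I) g = f
solving from the highest basis element down gives g = 9/4 + (766/865)cos x - (557/865)sin x - (5/246)cos 2x + (107/984)sin 2x
check: H g = -(2126/865)cos x + (2097/865)sin x - (10/123)cos 2x - (385/246)sin 2x
so H g − 4·g = -9 - 6cos x + 5sin x - 2sin 2x = f ✓


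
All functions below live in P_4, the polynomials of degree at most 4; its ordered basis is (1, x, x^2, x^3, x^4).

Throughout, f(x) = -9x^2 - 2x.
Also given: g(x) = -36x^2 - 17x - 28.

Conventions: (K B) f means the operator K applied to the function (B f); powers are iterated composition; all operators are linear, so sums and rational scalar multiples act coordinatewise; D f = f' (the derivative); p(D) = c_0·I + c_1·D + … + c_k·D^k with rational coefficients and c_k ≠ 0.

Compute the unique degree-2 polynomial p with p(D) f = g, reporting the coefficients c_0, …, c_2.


D^0 f = -9x^2 - 2x
D^1 f = -18x - 2
D^2 f = -18
matching coefficients of g against c_0 f + c_1 Df + … from the top degree down determines the c_i
solution: c_0 = 4, c_1 = 1/2, c_2 = 3/2

p(D) = 4·I + (1/2)·D + (3/2)·D^2, i.e. c_0 = 4, c_1 = 1/2, c_2 = 3/2


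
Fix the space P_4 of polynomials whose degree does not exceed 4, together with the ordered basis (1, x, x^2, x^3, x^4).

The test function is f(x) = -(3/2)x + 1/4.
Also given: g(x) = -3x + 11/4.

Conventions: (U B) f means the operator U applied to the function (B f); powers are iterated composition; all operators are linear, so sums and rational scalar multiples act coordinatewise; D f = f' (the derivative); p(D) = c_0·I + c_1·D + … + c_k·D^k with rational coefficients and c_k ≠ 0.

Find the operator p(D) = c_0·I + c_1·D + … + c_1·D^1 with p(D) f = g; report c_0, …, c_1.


D^0 f = -(3/2)x + 1/4
D^1 f = -3/2
matching coefficients of g against c_0 f + c_1 Df + … from the top degree down determines the c_i
solution: c_0 = 2, c_1 = -3/2

p(D) = 2·I − (3/2)·D, i.e. c_0 = 2, c_1 = -3/2


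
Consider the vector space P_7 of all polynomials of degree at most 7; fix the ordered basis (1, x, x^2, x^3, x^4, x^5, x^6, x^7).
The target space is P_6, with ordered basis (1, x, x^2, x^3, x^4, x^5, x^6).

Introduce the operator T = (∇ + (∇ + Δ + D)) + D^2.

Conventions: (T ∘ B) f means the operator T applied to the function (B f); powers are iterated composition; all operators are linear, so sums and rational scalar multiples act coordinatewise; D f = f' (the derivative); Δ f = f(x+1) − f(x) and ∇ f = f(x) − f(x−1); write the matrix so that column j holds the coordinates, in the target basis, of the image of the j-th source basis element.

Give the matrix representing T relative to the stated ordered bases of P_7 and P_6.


image of 1: 0
image of x: 4
image of x^2: 8x + 1
image of x^3: 12x^2 + 3x + 3
image of x^4: 16x^3 + 6x^2 + 12x - 1
image of x^5: 20x^4 + 10x^3 + 30x^2 - 5x + 3
image of x^6: 24x^5 + 15x^4 + 60x^3 - 15x^2 + 18x - 1
image of x^7: 28x^6 + 21x^5 + 105x^4 - 35x^3 + 63x^2 - 7x + 3
each image's coordinates form column j of the matrix

the matrix is [[0, 4, 1, 3, -1, 3, -1, 3]; [0, 0, 8, 3, 12, -5, 18, -7]; [0, 0, 0, 12, 6, 30, -15, 63]; [0, 0, 0, 0, 16, 10, 60, -35]; [0, 0, 0, 0, 0, 20, 15, 105]; [0, 0, 0, 0, 0, 0, 24, 21]; [0, 0, 0, 0, 0, 0, 0, 28]] (rows listed top to bottom)


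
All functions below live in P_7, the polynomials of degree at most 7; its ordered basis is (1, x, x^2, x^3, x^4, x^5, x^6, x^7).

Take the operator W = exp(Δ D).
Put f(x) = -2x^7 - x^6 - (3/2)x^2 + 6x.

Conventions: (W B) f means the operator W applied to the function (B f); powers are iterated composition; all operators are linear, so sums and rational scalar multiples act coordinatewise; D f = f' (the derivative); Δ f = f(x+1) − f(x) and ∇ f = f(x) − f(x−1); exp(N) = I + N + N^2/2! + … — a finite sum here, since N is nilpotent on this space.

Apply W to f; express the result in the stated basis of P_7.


order-1 term: -84x^5 - 240x^4 - 340x^3 - 270x^2 - 114x - 23
order-2 term: -840x^3 - 2700x^2 - 3300x - 1470
order-3 term: -1680x - 2640
the series for exp(Δ D) f terminates at order 3
exp(Δ D) f = -2x^7 - x^6 - 84x^5 - 240x^4 - 1180x^3 - (5943/2)x^2 - 5088x - 4133

the result is g(x) = -2x^7 - x^6 - 84x^5 - 240x^4 - 1180x^3 - (5943/2)x^2 - 5088x - 4133


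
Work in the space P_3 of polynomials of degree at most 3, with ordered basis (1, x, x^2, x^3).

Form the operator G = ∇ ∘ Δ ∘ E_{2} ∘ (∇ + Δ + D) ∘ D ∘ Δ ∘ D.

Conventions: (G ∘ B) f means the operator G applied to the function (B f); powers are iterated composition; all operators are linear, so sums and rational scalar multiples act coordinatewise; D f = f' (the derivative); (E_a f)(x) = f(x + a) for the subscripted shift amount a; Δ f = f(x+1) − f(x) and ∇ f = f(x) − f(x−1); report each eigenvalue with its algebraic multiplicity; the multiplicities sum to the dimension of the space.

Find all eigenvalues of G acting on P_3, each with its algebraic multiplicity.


image of 1: 0
image of x: 0
image of x^2: 0
image of x^3: 0
the matrix is upper triangular; its diagonal is (0, 0, 0, 0)
for a triangular matrix the eigenvalues are the diagonal entries, with algebraic multiplicity their repetition count

λ = 0 (multiplicity 4)


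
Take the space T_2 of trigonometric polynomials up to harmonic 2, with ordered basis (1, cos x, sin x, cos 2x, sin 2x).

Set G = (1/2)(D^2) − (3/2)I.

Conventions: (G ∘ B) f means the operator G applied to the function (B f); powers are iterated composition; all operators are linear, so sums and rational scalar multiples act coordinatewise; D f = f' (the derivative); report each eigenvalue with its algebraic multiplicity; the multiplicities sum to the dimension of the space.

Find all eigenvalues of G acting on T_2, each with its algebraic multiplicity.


λ = -7/2 (multiplicity 2), λ = -2 (multiplicity 2), λ = -3/2 (multiplicity 1)

image of 1: -3/2
image of cos x: -2cos x
image of sin x: -2sin x
image of cos 2x: -(7/2)cos 2x
image of sin 2x: -(7/2)sin 2x
the matrix is diagonal; its diagonal is (-3/2, -2, -2, -7/2, -7/2)
for a triangular matrix the eigenvalues are the diagonal entries, with algebraic multiplicity their repetition count


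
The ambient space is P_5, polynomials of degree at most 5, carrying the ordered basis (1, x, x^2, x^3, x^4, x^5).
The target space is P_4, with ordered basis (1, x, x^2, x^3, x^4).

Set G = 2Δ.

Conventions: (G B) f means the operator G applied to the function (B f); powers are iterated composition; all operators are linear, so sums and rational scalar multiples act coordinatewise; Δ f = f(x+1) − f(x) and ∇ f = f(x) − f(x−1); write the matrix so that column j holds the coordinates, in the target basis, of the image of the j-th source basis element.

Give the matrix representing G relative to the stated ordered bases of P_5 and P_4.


the matrix is [[0, 2, 2, 2, 2, 2]; [0, 0, 4, 6, 8, 10]; [0, 0, 0, 6, 12, 20]; [0, 0, 0, 0, 8, 20]; [0, 0, 0, 0, 0, 10]] (rows listed top to bottom)

image of 1: 0
image of x: 2
image of x^2: 4x + 2
image of x^3: 6x^2 + 6x + 2
image of x^4: 8x^3 + 12x^2 + 8x + 2
image of x^5: 10x^4 + 20x^3 + 20x^2 + 10x + 2
each image's coordinates form column j of the matrix


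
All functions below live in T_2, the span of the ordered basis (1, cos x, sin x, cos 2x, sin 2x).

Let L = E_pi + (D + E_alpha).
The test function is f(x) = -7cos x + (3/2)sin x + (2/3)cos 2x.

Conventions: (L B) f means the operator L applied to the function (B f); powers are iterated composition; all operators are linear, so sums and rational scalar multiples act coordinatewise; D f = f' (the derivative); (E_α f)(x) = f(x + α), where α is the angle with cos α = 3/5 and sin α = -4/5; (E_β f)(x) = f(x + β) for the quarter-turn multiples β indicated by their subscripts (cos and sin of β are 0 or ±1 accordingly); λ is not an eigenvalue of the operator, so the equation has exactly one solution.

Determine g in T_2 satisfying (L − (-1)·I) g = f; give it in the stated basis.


the image equals g(x) = -(45/4)cos x - (5/4)sin x + (86/303)cos 2x + (52/303)sin 2x

write g with unknown coordinates in the stated basis and equate coefficients in (L − (-1)·I) g = f
solving from the highest basis element down gives g = -(45/4)cos x - (5/4)sin x + (86/303)cos 2x + (52/303)sin 2x
check: L g = (17/4)cos x + (11/4)sin x + (116/303)cos 2x - (52/303)sin 2x
so L g − (-1)·g = -7cos x + (3/2)sin x + (2/3)cos 2x = f ✓


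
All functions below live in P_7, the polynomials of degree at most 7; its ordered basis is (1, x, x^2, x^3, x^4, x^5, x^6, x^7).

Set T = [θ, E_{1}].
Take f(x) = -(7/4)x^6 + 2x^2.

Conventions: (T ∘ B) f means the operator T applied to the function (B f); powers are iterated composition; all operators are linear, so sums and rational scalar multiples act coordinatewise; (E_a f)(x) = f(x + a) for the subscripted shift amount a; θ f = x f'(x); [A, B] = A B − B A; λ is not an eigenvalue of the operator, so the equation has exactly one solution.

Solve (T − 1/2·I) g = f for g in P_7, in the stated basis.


the image equals g(x) = (7/2)x^6 - 42x^5 + 210x^4 - 420x^3 - 424x^2 + 3166x - 3418

write g with unknown coordinates in the stated basis and equate coefficients in (T − 1/2·I) g = f
solving from the highest basis element down gives g = (7/2)x^6 - 42x^5 + 210x^4 - 420x^3 - 424x^2 + 3166x - 3418
check: T g = -21x^5 + 105x^4 - 210x^3 - 210x^2 + 1583x - 1709
so T g − 1/2·g = -(7/4)x^6 + 2x^2 = f ✓


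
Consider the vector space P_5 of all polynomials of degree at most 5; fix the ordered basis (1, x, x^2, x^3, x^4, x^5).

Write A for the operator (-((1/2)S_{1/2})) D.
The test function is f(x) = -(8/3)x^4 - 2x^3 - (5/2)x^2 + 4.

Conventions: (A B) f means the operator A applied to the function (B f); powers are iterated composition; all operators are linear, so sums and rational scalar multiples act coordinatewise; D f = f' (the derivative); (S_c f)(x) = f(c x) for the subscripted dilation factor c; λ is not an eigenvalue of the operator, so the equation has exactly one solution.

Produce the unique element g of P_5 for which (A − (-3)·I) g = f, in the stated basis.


write g with unknown coordinates in the stated basis and equate coefficients in (A − (-3)·I) g = f
solving from the highest basis element down gives g = -(8/9)x^4 - (20/27)x^3 - (25/27)x^2 - (25/162)x + 1271/972
check: A g = (2/9)x^3 + (5/18)x^2 + (25/54)x + 25/324
so A g − (-3)·g = -(8/3)x^4 - 2x^3 - (5/2)x^2 + 4 = f ✓

the result is g(x) = -(8/9)x^4 - (20/27)x^3 - (25/27)x^2 - (25/162)x + 1271/972


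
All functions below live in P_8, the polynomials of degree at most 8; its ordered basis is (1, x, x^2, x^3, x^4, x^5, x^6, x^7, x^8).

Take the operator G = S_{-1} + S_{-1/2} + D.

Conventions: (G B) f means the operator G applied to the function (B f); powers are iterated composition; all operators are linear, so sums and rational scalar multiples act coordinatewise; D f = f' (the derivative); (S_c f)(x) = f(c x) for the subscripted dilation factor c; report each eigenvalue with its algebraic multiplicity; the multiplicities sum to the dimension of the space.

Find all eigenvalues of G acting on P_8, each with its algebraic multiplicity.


image of 1: 2
image of x: -(3/2)x + 1
image of x^2: (5/4)x^2 + 2x
image of x^3: -(9/8)x^3 + 3x^2
image of x^4: (17/16)x^4 + 4x^3
image of x^5: -(33/32)x^5 + 5x^4
image of x^6: (65/64)x^6 + 6x^5
image of x^7: -(129/128)x^7 + 7x^6
image of x^8: (257/256)x^8 + 8x^7
the matrix is upper triangular; its diagonal is (2, -3/2, 5/4, -9/8, 17/16, -33/32, 65/64, -129/128, 257/256)
for a triangular matrix the eigenvalues are the diagonal entries, with algebraic multiplicity their repetition count

λ = -3/2 (multiplicity 1), λ = -9/8 (multiplicity 1), λ = -33/32 (multiplicity 1), λ = -129/128 (multiplicity 1), λ = 257/256 (multiplicity 1), λ = 65/64 (multiplicity 1), λ = 17/16 (multiplicity 1), λ = 5/4 (multiplicity 1), λ = 2 (multiplicity 1)


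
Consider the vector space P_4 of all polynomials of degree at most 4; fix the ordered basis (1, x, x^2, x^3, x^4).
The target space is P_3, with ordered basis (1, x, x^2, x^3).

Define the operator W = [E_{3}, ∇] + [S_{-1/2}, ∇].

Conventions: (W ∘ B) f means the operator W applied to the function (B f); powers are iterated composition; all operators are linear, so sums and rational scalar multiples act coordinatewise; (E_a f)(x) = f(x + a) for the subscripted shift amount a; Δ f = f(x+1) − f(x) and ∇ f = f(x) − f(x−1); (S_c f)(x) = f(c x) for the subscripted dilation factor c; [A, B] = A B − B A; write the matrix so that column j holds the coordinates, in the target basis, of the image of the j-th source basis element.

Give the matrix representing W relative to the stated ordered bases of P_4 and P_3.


image of 1: 0
image of x: 3/2
image of x^2: -(3/2)x - 3/4
image of x^3: (9/8)x^2 + (9/8)x + 9/8
image of x^4: -(3/4)x^3 - (9/8)x^2 - (9/4)x - 15/16
each image's coordinates form column j of the matrix

the matrix is [[0, 3/2, -3/4, 9/8, -15/16]; [0, 0, -3/2, 9/8, -9/4]; [0, 0, 0, 9/8, -9/8]; [0, 0, 0, 0, -3/4]] (rows listed top to bottom)


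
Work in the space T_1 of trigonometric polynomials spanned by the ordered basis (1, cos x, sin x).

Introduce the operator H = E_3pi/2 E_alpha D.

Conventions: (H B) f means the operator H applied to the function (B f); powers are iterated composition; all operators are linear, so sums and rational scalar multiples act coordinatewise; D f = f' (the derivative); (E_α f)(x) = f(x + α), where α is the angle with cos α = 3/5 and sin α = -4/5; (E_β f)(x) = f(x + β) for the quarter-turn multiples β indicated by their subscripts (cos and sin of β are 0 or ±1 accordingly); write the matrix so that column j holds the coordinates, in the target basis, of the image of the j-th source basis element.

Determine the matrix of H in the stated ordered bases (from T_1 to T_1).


image of 1: 0
image of cos x: (3/5)cos x + (4/5)sin x
image of sin x: -(4/5)cos x + (3/5)sin x
each image's coordinates form column j of the matrix

the matrix is [[0, 0, 0]; [0, 3/5, -4/5]; [0, 4/5, 3/5]] (rows listed top to bottom)


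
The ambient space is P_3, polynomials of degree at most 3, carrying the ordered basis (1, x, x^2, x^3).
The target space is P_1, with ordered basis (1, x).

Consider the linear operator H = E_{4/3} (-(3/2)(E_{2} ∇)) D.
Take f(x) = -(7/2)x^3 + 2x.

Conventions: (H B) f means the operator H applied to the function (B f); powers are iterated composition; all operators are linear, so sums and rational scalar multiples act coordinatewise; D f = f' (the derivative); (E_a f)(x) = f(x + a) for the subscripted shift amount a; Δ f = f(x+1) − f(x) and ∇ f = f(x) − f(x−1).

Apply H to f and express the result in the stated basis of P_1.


D f = -(21/2)x^2 + 2
∇ D f = -21x + 21/2
E_{2} ∇ D f = -21x - 63/2
(-(3/2)(E_{2} ∇)) D f = (63/2)x + 189/4
E_{4/3} (-(3/2)(E_{2} ∇)) D f = (63/2)x + 357/4

g(x) = (63/2)x + 357/4


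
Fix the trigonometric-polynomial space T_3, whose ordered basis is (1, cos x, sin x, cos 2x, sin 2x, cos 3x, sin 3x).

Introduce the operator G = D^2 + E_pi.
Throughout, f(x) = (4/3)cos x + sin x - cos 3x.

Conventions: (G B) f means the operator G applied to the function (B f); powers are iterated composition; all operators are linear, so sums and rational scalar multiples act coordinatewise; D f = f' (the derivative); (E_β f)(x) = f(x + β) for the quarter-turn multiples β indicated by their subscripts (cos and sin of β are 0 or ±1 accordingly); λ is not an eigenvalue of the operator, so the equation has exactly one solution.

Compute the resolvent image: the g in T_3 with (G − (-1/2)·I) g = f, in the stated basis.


write g with unknown coordinates in the stated basis and equate coefficients in (G − (-1/2)·I) g = f
solving from the highest basis element down gives g = -(8/9)cos x - (2/3)sin x + (2/19)cos 3x
check: G g = (16/9)cos x + (4/3)sin x - (20/19)cos 3x
so G g − (-1/2)·g = (4/3)cos x + sin x - cos 3x = f ✓

the result is g(x) = -(8/9)cos x - (2/3)sin x + (2/19)cos 3x


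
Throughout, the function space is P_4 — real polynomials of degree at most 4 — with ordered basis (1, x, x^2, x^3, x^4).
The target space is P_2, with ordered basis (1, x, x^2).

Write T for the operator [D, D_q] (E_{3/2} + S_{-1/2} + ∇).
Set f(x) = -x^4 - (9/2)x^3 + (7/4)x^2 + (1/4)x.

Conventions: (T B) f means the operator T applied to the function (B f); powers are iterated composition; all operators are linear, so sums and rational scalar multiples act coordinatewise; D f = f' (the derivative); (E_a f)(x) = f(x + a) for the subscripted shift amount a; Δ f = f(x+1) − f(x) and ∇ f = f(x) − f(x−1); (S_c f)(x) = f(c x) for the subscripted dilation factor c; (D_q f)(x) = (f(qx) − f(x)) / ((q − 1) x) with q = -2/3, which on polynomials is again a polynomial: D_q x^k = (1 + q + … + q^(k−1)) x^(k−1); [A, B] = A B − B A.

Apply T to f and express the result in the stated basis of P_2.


E_{3/2} f = -x^4 - (21/2)x^3 - 32x^2 - (307/8)x - 255/16
S_{-1/2} f = -(1/16)x^4 + (9/16)x^3 + (7/16)x^2 - (1/8)x
∇ f = -4x^3 - (15/2)x^2 + 13x - 5
(E_{3/2} + S_{-1/2} + ∇) f = -(17/16)x^4 - (223/16)x^3 - (625/16)x^2 - (51/2)x - 335/16
D_q (E_{3/2} + S_{-1/2} + ∇) f = -(221/432)x^3 - (1561/144)x^2 - (625/48)x - 51/2
D D_q (E_{3/2} + S_{-1/2} + ∇) f = -(221/144)x^2 - (1561/72)x - 625/48
D (E_{3/2} + S_{-1/2} + ∇) f = -(17/4)x^3 - (669/16)x^2 - (625/8)x - 51/2
D_q D (E_{3/2} + S_{-1/2} + ∇) f = -(119/36)x^2 - (223/16)x - 625/8
[D, D_q] (E_{3/2} + S_{-1/2} + ∇) f = (85/48)x^2 - (1115/144)x + 3125/48

g(x) = (85/48)x^2 - (1115/144)x + 3125/48


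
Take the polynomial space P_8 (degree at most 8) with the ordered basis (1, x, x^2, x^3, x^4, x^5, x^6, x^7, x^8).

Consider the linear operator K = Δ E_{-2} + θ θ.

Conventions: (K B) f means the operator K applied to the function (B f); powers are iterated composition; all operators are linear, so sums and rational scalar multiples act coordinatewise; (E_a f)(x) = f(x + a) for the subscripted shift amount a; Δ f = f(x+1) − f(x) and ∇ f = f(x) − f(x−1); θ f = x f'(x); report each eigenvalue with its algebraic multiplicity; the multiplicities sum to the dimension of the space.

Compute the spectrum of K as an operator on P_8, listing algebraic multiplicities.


image of 1: 0
image of x: x + 1
image of x^2: 4x^2 + 2x - 3
image of x^3: 9x^3 + 3x^2 - 9x + 7
image of x^4: 16x^4 + 4x^3 - 18x^2 + 28x - 15
image of x^5: 25x^5 + 5x^4 - 30x^3 + 70x^2 - 75x + 31
image of x^6: 36x^6 + 6x^5 - 45x^4 + 140x^3 - 225x^2 + 186x - 63
image of x^7: 49x^7 + 7x^6 - 63x^5 + 245x^4 - 525x^3 + 651x^2 - 441x + 127
image of x^8: 64x^8 + 8x^7 - 84x^6 + 392x^5 - 1050x^4 + 1736x^3 - 1764x^2 + 1016x - 255
the matrix is upper triangular; its diagonal is (0, 1, 4, 9, 16, 25, 36, 49, 64)
for a triangular matrix the eigenvalues are the diagonal entries, with algebraic multiplicity their repetition count

λ = 0 (multiplicity 1), λ = 1 (multiplicity 1), λ = 4 (multiplicity 1), λ = 9 (multiplicity 1), λ = 16 (multiplicity 1), λ = 25 (multiplicity 1), λ = 36 (multiplicity 1), λ = 49 (multiplicity 1), λ = 64 (multiplicity 1)


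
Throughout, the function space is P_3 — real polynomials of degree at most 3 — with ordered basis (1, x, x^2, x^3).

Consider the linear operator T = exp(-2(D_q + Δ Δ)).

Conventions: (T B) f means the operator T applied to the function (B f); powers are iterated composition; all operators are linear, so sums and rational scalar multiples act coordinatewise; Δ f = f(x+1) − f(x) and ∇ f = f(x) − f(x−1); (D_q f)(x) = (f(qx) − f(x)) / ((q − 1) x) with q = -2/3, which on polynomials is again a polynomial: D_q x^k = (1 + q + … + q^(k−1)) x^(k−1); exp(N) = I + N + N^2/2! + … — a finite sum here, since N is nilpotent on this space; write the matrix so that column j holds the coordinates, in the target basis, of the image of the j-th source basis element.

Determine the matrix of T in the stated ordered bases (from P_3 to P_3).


image of 1: 1
image of x: x - 2
image of x^2: x^2 - (2/3)x - 10/3
image of x^3: x^3 - (14/9)x^2 - (310/27)x + 224/81
each image's coordinates form column j of the matrix

the matrix is [[1, -2, -10/3, 224/81]; [0, 1, -2/3, -310/27]; [0, 0, 1, -14/9]; [0, 0, 0, 1]] (rows listed top to bottom)


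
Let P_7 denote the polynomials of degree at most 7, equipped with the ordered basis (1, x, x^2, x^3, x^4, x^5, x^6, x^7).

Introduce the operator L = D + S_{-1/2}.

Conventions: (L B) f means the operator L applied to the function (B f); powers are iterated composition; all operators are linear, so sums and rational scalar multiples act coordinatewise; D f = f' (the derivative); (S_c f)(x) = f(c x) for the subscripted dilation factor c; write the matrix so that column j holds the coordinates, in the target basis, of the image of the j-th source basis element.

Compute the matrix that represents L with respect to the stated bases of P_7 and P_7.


image of 1: 1
image of x: -(1/2)x + 1
image of x^2: (1/4)x^2 + 2x
image of x^3: -(1/8)x^3 + 3x^2
image of x^4: (1/16)x^4 + 4x^3
image of x^5: -(1/32)x^5 + 5x^4
image of x^6: (1/64)x^6 + 6x^5
image of x^7: -(1/128)x^7 + 7x^6
each image's coordinates form column j of the matrix

the matrix is [[1, 1, 0, 0, 0, 0, 0, 0]; [0, -1/2, 2, 0, 0, 0, 0, 0]; [0, 0, 1/4, 3, 0, 0, 0, 0]; [0, 0, 0, -1/8, 4, 0, 0, 0]; [0, 0, 0, 0, 1/16, 5, 0, 0]; [0, 0, 0, 0, 0, -1/32, 6, 0]; [0, 0, 0, 0, 0, 0, 1/64, 7]; [0, 0, 0, 0, 0, 0, 0, -1/128]] (rows listed top to bottom)


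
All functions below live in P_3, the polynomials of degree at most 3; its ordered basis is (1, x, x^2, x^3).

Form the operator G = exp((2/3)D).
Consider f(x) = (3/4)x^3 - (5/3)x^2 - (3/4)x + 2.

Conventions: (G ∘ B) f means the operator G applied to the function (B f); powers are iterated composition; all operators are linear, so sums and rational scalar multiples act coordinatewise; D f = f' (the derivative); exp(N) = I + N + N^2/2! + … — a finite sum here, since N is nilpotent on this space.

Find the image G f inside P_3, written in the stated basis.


order-1 term: (3/2)x^2 - (20/9)x - 1/2
order-2 term: x - 20/27
order-3 term: 2/9
the series for exp((2/3)D) f terminates at order 3
exp((2/3)D) f = (3/4)x^3 - (1/6)x^2 - (71/36)x + 53/54

the image equals g(x) = (3/4)x^3 - (1/6)x^2 - (71/36)x + 53/54


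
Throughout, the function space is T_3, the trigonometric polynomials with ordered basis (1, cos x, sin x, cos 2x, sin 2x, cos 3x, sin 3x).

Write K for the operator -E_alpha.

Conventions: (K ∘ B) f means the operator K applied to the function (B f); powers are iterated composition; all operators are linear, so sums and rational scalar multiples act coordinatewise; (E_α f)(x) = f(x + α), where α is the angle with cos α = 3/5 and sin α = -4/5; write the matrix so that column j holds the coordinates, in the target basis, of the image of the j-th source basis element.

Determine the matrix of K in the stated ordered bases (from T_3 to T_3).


the matrix is [[-1, 0, 0, 0, 0, 0, 0]; [0, -3/5, 4/5, 0, 0, 0, 0]; [0, -4/5, -3/5, 0, 0, 0, 0]; [0, 0, 0, 7/25, 24/25, 0, 0]; [0, 0, 0, -24/25, 7/25, 0, 0]; [0, 0, 0, 0, 0, 117/125, 44/125]; [0, 0, 0, 0, 0, -44/125, 117/125]] (rows listed top to bottom)

image of 1: -1
image of cos x: -(3/5)cos x - (4/5)sin x
image of sin x: (4/5)cos x - (3/5)sin x
image of cos 2x: (7/25)cos 2x - (24/25)sin 2x
image of sin 2x: (24/25)cos 2x + (7/25)sin 2x
image of cos 3x: (117/125)cos 3x - (44/125)sin 3x
image of sin 3x: (44/125)cos 3x + (117/125)sin 3x
each image's coordinates form column j of the matrix


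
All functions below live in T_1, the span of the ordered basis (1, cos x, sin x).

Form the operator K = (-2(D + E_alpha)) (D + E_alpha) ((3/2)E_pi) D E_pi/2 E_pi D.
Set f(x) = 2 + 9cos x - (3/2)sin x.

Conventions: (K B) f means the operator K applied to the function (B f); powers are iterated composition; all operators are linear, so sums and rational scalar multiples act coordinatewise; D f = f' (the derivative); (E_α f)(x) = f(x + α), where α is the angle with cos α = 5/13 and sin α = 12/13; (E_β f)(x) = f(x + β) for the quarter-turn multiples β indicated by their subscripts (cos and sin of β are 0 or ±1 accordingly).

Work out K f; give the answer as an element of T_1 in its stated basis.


D f = -(3/2)cos x - 9sin x
E_pi D f = (3/2)cos x + 9sin x
E_pi/2 E_pi D f = 9cos x - (3/2)sin x
D (E_pi/2 E_pi D) f = -(3/2)cos x - 9sin x
E_pi D (E_pi/2 E_pi D) f = (3/2)cos x + 9sin x
((3/2)E_pi) D (E_pi/2 E_pi D) f = (9/4)cos x + (27/2)sin x
D (((3/2)E_pi) D E_pi/2 E_pi D) f = (27/2)cos x - (9/4)sin x
E_alpha (((3/2)E_pi) D E_pi/2 E_pi D) f = (693/52)cos x + (81/26)sin x
(D + E_alpha) (((3/2)E_pi) D E_pi/2 E_pi D) f = (1395/52)cos x + (45/52)sin x
D (D + E_alpha) (((3/2)E_pi) D E_pi/2 E_pi D) f = (45/52)cos x - (1395/52)sin x
E_alpha (D + E_alpha) (((3/2)E_pi) D E_pi/2 E_pi D) f = (7515/676)cos x - (16515/676)sin x
(D + E_alpha) (D + E_alpha) (((3/2)E_pi) D E_pi/2 E_pi D) f = (2025/169)cos x - (17325/338)sin x
(-2(D + E_alpha)) (D + E_alpha) (((3/2)E_pi) D E_pi/2 E_pi D) f = -(4050/169)cos x + (17325/169)sin x

the result is g(x) = -(4050/169)cos x + (17325/169)sin x


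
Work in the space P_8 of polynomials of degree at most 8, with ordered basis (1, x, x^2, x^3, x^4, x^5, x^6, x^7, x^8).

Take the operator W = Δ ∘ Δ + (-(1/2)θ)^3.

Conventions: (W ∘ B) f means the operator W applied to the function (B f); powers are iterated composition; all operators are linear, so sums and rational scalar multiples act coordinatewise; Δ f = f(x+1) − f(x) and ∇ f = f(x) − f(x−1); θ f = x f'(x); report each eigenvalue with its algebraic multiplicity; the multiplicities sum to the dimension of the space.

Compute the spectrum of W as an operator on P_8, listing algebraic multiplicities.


image of 1: 0
image of x: -(1/8)x
image of x^2: -x^2 + 2
image of x^3: -(27/8)x^3 + 6x + 6
image of x^4: -8x^4 + 12x^2 + 24x + 14
image of x^5: -(125/8)x^5 + 20x^3 + 60x^2 + 70x + 30
image of x^6: -27x^6 + 30x^4 + 120x^3 + 210x^2 + 180x + 62
image of x^7: -(343/8)x^7 + 42x^5 + 210x^4 + 490x^3 + 630x^2 + 434x + 126
image of x^8: -64x^8 + 56x^6 + 336x^5 + 980x^4 + 1680x^3 + 1736x^2 + 1008x + 254
the matrix is upper triangular; its diagonal is (0, -1/8, -1, -27/8, -8, -125/8, -27, -343/8, -64)
for a triangular matrix the eigenvalues are the diagonal entries, with algebraic multiplicity their repetition count

λ = -64 (multiplicity 1), λ = -343/8 (multiplicity 1), λ = -27 (multiplicity 1), λ = -125/8 (multiplicity 1), λ = -8 (multiplicity 1), λ = -27/8 (multiplicity 1), λ = -1 (multiplicity 1), λ = -1/8 (multiplicity 1), λ = 0 (multiplicity 1)


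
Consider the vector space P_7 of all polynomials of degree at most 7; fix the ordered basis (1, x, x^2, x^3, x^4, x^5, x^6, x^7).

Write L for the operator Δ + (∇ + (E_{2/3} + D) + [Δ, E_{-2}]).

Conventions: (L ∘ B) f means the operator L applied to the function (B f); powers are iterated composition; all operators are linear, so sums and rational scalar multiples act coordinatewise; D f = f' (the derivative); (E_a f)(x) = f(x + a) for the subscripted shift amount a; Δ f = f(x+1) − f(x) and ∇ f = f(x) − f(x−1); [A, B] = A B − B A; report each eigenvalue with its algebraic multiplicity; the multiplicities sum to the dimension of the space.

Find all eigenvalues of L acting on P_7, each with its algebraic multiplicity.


λ = 1 (multiplicity 8)

image of 1: 1
image of x: x + 11/3
image of x^2: x^2 + (22/3)x + 4/9
image of x^3: x^3 + 11x^2 + (4/3)x + 62/27
image of x^4: x^4 + (44/3)x^3 + (8/3)x^2 + (248/27)x + 16/81
image of x^5: x^5 + (55/3)x^4 + (40/9)x^3 + (620/27)x^2 + (80/81)x + 518/243
image of x^6: x^6 + 22x^5 + (20/3)x^4 + (1240/27)x^3 + (80/27)x^2 + (1036/81)x + 64/729
image of x^7: x^7 + (77/3)x^6 + (28/3)x^5 + (2170/27)x^4 + (560/81)x^3 + (3626/81)x^2 + (448/729)x + 4502/2187
the matrix is upper triangular; its diagonal is (1, 1, 1, 1, 1, 1, 1, 1)
for a triangular matrix the eigenvalues are the diagonal entries, with algebraic multiplicity their repetition count


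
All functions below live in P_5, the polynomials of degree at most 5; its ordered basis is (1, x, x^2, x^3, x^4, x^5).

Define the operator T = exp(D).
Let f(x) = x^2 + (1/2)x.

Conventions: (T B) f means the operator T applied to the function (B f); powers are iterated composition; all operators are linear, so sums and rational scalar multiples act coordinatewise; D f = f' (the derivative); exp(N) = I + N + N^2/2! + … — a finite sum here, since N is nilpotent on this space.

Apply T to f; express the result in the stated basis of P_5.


g(x) = x^2 + (5/2)x + 3/2

order-1 term: 2x + 1/2
order-2 term: 1
the series for exp(D) f terminates at order 2
exp(D) f = x^2 + (5/2)x + 3/2


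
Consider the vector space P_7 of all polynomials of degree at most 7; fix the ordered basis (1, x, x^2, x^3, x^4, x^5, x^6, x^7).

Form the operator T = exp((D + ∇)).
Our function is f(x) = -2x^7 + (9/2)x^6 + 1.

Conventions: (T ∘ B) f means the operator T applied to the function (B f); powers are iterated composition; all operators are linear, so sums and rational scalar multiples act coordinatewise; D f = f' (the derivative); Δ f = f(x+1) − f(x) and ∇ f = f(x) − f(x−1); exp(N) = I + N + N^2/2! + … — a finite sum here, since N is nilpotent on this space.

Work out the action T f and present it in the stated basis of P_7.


g(x) = -2x^7 - (47/2)x^6 - 72x^5 - (15/2)x^4 + 130x^3 + 9x^2 + 11x + 63/2

order-1 term: -28x^6 + 96x^5 - (275/2)x^4 + 160x^3 - (219/2)x^2 + 41x - 13/2
order-2 term: -168x^5 + 690x^4 - 1310x^3 + (3165/2)x^2 - 1058x + 613/2
order-3 term: -560x^4 + 2400x^3 - 4560x^2 + 4620x - 3911/2
order-4 term: -1120x^3 + 4440x^2 - 6920x + 4190
order-5 term: -1344x^2 + 4224x - 3880
order-6 term: -896x + 1632
order-7 term: -256
the series for exp((D + ∇)) f terminates at order 7
exp((D + ∇)) f = -2x^7 - (47/2)x^6 - 72x^5 - (15/2)x^4 + 130x^3 + 9x^2 + 11x + 63/2


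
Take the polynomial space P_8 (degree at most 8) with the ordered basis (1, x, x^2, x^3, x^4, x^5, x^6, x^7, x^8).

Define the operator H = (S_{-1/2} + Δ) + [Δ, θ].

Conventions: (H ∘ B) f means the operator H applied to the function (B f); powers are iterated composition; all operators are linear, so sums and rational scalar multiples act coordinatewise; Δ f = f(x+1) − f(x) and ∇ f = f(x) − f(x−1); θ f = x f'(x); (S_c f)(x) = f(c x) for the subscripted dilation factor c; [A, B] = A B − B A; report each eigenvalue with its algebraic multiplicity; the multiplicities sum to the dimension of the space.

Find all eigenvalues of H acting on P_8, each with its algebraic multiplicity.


image of 1: 1
image of x: -(1/2)x + 2
image of x^2: (1/4)x^2 + 4x + 3
image of x^3: -(1/8)x^3 + 6x^2 + 9x + 4
image of x^4: (1/16)x^4 + 8x^3 + 18x^2 + 16x + 5
image of x^5: -(1/32)x^5 + 10x^4 + 30x^3 + 40x^2 + 25x + 6
image of x^6: (1/64)x^6 + 12x^5 + 45x^4 + 80x^3 + 75x^2 + 36x + 7
image of x^7: -(1/128)x^7 + 14x^6 + 63x^5 + 140x^4 + 175x^3 + 126x^2 + 49x + 8
image of x^8: (1/256)x^8 + 16x^7 + 84x^6 + 224x^5 + 350x^4 + 336x^3 + 196x^2 + 64x + 9
the matrix is upper triangular; its diagonal is (1, -1/2, 1/4, -1/8, 1/16, -1/32, 1/64, -1/128, 1/256)
for a triangular matrix the eigenvalues are the diagonal entries, with algebraic multiplicity their repetition count

λ = -1/2 (multiplicity 1), λ = -1/8 (multiplicity 1), λ = -1/32 (multiplicity 1), λ = -1/128 (multiplicity 1), λ = 1/256 (multiplicity 1), λ = 1/64 (multiplicity 1), λ = 1/16 (multiplicity 1), λ = 1/4 (multiplicity 1), λ = 1 (multiplicity 1)


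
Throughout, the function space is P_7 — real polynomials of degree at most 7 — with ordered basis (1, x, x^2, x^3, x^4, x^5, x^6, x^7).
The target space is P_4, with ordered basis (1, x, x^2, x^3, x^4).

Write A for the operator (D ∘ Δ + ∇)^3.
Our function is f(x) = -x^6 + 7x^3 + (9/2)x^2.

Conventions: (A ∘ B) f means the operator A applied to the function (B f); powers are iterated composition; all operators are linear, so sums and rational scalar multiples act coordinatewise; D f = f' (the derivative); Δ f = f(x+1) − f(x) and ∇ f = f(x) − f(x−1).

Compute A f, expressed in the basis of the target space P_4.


Δ f = -6x^5 - 15x^4 - 20x^3 + 6x^2 + 24x + 21/2
D Δ f = -30x^4 - 60x^3 - 60x^2 + 12x + 24
∇ f = -6x^5 + 15x^4 - 20x^3 + 36x^2 - 18x + 7/2
(D ∘ Δ + ∇) f = -6x^5 - 15x^4 - 80x^3 - 24x^2 - 6x + 55/2
Δ (D ∘ Δ + ∇) f = -30x^4 - 120x^3 - 390x^2 - 378x - 131
D Δ (D ∘ Δ + ∇) f = -120x^3 - 360x^2 - 780x - 378
∇ (D ∘ Δ + ∇) f = -30x^4 - 210x^2 + 162x - 53
(D ∘ Δ + ∇) (D ∘ Δ + ∇) f = -30x^4 - 120x^3 - 570x^2 - 618x - 431
Δ (D ∘ Δ + ∇) (D ∘ Δ + ∇) f = -120x^3 - 540x^2 - 1620x - 1338
D Δ (D ∘ Δ + ∇) (D ∘ Δ + ∇) f = -360x^2 - 1080x - 1620
∇ (D ∘ Δ + ∇) (D ∘ Δ + ∇) f = -120x^3 - 180x^2 - 900x - 138
(D ∘ Δ + ∇) (D ∘ Δ + ∇) (D ∘ Δ + ∇) f = -120x^3 - 540x^2 - 1980x - 1758

the result is g(x) = -120x^3 - 540x^2 - 1980x - 1758


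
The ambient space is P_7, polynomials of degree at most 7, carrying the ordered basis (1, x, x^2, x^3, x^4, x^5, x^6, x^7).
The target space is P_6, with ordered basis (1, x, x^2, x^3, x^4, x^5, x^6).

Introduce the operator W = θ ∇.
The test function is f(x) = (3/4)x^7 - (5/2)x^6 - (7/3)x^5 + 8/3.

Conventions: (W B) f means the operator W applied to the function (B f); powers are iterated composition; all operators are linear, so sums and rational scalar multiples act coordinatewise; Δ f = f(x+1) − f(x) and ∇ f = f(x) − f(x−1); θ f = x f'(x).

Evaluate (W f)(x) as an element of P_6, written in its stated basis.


∇ f = (21/4)x^6 - (123/4)x^5 + (625/12)x^4 - (635/12)x^3 + (359/12)x^2 - (103/12)x + 11/12
θ ∇ f = (63/2)x^6 - (615/4)x^5 + (625/3)x^4 - (635/4)x^3 + (359/6)x^2 - (103/12)x

the image equals g(x) = (63/2)x^6 - (615/4)x^5 + (625/3)x^4 - (635/4)x^3 + (359/6)x^2 - (103/12)x


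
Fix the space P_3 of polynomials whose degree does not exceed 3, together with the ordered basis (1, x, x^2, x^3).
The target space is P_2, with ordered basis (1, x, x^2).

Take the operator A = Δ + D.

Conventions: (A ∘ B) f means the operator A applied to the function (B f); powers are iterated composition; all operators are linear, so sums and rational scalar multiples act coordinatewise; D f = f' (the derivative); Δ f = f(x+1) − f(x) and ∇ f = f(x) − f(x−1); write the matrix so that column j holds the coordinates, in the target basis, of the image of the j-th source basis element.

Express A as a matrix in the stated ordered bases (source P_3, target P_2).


the matrix is [[0, 2, 1, 1]; [0, 0, 4, 3]; [0, 0, 0, 6]] (rows listed top to bottom)

image of 1: 0
image of x: 2
image of x^2: 4x + 1
image of x^3: 6x^2 + 3x + 1
each image's coordinates form column j of the matrix


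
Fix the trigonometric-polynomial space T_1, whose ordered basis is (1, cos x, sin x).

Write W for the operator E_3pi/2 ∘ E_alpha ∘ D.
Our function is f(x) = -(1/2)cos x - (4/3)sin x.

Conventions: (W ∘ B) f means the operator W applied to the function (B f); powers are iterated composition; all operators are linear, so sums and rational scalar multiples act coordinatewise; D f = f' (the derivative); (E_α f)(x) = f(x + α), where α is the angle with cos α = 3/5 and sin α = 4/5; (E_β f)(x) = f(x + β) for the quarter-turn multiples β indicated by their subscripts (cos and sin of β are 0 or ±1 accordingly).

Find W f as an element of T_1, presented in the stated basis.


D f = -(4/3)cos x + (1/2)sin x
E_alpha D f = -(2/5)cos x + (41/30)sin x
E_3pi/2 E_alpha D f = -(41/30)cos x - (2/5)sin x

g(x) = -(41/30)cos x - (2/5)sin x


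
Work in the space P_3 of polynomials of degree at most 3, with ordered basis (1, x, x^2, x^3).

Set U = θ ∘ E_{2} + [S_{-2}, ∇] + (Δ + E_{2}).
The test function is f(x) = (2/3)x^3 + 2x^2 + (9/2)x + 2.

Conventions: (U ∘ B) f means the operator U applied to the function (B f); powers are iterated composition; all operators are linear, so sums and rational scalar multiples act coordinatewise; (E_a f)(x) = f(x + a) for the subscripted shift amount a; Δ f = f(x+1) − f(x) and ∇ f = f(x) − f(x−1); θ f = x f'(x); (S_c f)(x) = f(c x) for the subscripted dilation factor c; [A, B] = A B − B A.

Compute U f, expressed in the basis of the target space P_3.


the image equals g(x) = (8/3)x^3 + 44x^2 + 11x + 57

E_{2} f = (2/3)x^3 + 6x^2 + (41/2)x + 73/3
θ E_{2} f = 2x^3 + 12x^2 + (41/2)x
∇ f = 2x^2 + 2x + 19/6
S_{-2} ∇ f = 8x^2 - 4x + 19/6
S_{-2} f = -(16/3)x^3 + 8x^2 - 9x + 2
∇ S_{-2} f = -16x^2 + 32x - 67/3
[S_{-2}, ∇] f = 24x^2 - 36x + 51/2
Δ f = 2x^2 + 6x + 43/6
E_{2} f = (2/3)x^3 + 6x^2 + (41/2)x + 73/3
(Δ + E_{2}) f = (2/3)x^3 + 8x^2 + (53/2)x + 63/2
(θ ∘ E_{2} + [S_{-2}, ∇] + (Δ + E_{2})) f = (8/3)x^3 + 44x^2 + 11x + 57
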